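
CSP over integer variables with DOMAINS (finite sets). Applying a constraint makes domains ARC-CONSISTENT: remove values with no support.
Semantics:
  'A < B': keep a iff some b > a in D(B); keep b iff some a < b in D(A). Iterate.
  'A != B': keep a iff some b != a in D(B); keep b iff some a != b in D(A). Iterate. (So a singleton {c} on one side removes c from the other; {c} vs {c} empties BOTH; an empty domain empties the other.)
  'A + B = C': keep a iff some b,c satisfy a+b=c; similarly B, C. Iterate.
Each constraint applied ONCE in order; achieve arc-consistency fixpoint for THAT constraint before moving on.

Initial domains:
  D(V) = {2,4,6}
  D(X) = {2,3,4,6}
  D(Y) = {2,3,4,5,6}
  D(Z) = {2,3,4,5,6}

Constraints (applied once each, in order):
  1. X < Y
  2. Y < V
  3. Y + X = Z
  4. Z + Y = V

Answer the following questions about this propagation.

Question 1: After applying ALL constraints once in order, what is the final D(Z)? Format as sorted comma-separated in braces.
Constraint 1 (X < Y) on D(X)={2,3,4,6} D(Y)={2,3,4,5,6}: X {2,3,4,6}->{2,3,4}; Y {2,3,4,5,6}->{3,4,5,6}
Constraint 2 (Y < V) on D(Y)={3,4,5,6} D(V)={2,4,6}: Y {3,4,5,6}->{3,4,5}; V {2,4,6}->{4,6}
Constraint 3 (Y + X = Z) on D(Y)={3,4,5} D(X)={2,3,4} D(Z)={2,3,4,5,6}: Y {3,4,5}->{3,4}; X {2,3,4}->{2,3}; Z {2,3,4,5,6}->{5,6}
Constraint 4 (Z + Y = V) on D(Z)={5,6} D(Y)={3,4} D(V)={4,6}: Z {5,6}->{}; Y {3,4}->{}; V {4,6}->{}
So after all 4 constraints: D(Z) = {}

Answer: {}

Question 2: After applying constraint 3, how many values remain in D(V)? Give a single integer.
Constraint 1 (X < Y) on D(X)={2,3,4,6} D(Y)={2,3,4,5,6}: X {2,3,4,6}->{2,3,4}; Y {2,3,4,5,6}->{3,4,5,6}
Constraint 2 (Y < V) on D(Y)={3,4,5,6} D(V)={2,4,6}: Y {3,4,5,6}->{3,4,5}; V {2,4,6}->{4,6}
Constraint 3 (Y + X = Z) on D(Y)={3,4,5} D(X)={2,3,4} D(Z)={2,3,4,5,6}: Y {3,4,5}->{3,4}; X {2,3,4}->{2,3}; Z {2,3,4,5,6}->{5,6}
So after constraint 3: D(V)={4,6}, size = 2

Answer: 2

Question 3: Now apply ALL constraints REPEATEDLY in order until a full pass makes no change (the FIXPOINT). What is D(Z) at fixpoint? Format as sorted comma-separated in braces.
Answer: {}

Derivation:
pass 0 (initial): D(Z)={2,3,4,5,6}
pass 1: V {2,4,6}->{}; X {2,3,4,6}->{2,3}; Y {2,3,4,5,6}->{}; Z {2,3,4,5,6}->{}
pass 2: X {2,3}->{}
pass 3: no change
Fixpoint after 3 passes: D(Z) = {}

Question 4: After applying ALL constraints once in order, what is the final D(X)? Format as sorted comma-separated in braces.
Constraint 1 (X < Y) on D(X)={2,3,4,6} D(Y)={2,3,4,5,6}: X {2,3,4,6}->{2,3,4}; Y {2,3,4,5,6}->{3,4,5,6}
Constraint 2 (Y < V) on D(Y)={3,4,5,6} D(V)={2,4,6}: Y {3,4,5,6}->{3,4,5}; V {2,4,6}->{4,6}
Constraint 3 (Y + X = Z) on D(Y)={3,4,5} D(X)={2,3,4} D(Z)={2,3,4,5,6}: Y {3,4,5}->{3,4}; X {2,3,4}->{2,3}; Z {2,3,4,5,6}->{5,6}
Constraint 4 (Z + Y = V) on D(Z)={5,6} D(Y)={3,4} D(V)={4,6}: Z {5,6}->{}; Y {3,4}->{}; V {4,6}->{}
So after all 4 constraints: D(X) = {2,3}

Answer: {2,3}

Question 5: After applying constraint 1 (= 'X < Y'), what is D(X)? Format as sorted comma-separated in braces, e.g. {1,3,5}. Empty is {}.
Answer: {2,3,4}

Derivation:
Constraint 1 (X < Y) on D(X)={2,3,4,6} D(Y)={2,3,4,5,6}: X {2,3,4,6}->{2,3,4}; Y {2,3,4,5,6}->{3,4,5,6}
So after constraint 1: D(X) = {2,3,4}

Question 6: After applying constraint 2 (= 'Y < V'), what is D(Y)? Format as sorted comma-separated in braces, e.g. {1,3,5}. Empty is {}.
Constraint 1 (X < Y) on D(X)={2,3,4,6} D(Y)={2,3,4,5,6}: X {2,3,4,6}->{2,3,4}; Y {2,3,4,5,6}->{3,4,5,6}
Constraint 2 (Y < V) on D(Y)={3,4,5,6} D(V)={2,4,6}: Y {3,4,5,6}->{3,4,5}; V {2,4,6}->{4,6}
So after constraint 2: D(Y) = {3,4,5}

Answer: {3,4,5}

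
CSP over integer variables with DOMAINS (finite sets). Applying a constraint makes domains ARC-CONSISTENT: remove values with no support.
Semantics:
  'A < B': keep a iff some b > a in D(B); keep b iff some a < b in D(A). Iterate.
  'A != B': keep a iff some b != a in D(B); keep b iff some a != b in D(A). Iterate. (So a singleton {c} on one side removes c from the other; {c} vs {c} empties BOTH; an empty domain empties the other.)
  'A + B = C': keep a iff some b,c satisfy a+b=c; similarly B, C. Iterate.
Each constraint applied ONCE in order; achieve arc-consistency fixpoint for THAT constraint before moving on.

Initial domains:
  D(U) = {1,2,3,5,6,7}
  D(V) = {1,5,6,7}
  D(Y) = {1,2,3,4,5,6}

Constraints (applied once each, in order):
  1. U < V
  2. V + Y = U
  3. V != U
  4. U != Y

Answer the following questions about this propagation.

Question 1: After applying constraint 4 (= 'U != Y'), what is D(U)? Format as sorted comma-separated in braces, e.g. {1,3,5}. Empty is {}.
Answer: {6}

Derivation:
Constraint 1 (U < V) on D(U)={1,2,3,5,6,7} D(V)={1,5,6,7}: U {1,2,3,5,6,7}->{1,2,3,5,6}; V {1,5,6,7}->{5,6,7}
Constraint 2 (V + Y = U) on D(V)={5,6,7} D(Y)={1,2,3,4,5,6} D(U)={1,2,3,5,6}: V {5,6,7}->{5}; Y {1,2,3,4,5,6}->{1}; U {1,2,3,5,6}->{6}
Constraint 3 (V != U) on D(V)={5} D(U)={6}: no change
Constraint 4 (U != Y) on D(U)={6} D(Y)={1}: no change
So after constraint 4: D(U) = {6}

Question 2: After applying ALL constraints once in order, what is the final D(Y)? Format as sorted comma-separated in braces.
Answer: {1}

Derivation:
Constraint 1 (U < V) on D(U)={1,2,3,5,6,7} D(V)={1,5,6,7}: U {1,2,3,5,6,7}->{1,2,3,5,6}; V {1,5,6,7}->{5,6,7}
Constraint 2 (V + Y = U) on D(V)={5,6,7} D(Y)={1,2,3,4,5,6} D(U)={1,2,3,5,6}: V {5,6,7}->{5}; Y {1,2,3,4,5,6}->{1}; U {1,2,3,5,6}->{6}
Constraint 3 (V != U) on D(V)={5} D(U)={6}: no change
Constraint 4 (U != Y) on D(U)={6} D(Y)={1}: no change
So after all 4 constraints: D(Y) = {1}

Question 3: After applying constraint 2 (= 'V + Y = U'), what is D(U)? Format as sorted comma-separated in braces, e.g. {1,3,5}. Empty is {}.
Constraint 1 (U < V) on D(U)={1,2,3,5,6,7} D(V)={1,5,6,7}: U {1,2,3,5,6,7}->{1,2,3,5,6}; V {1,5,6,7}->{5,6,7}
Constraint 2 (V + Y = U) on D(V)={5,6,7} D(Y)={1,2,3,4,5,6} D(U)={1,2,3,5,6}: V {5,6,7}->{5}; Y {1,2,3,4,5,6}->{1}; U {1,2,3,5,6}->{6}
So after constraint 2: D(U) = {6}

Answer: {6}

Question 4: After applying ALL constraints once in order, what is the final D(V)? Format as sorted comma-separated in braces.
Answer: {5}

Derivation:
Constraint 1 (U < V) on D(U)={1,2,3,5,6,7} D(V)={1,5,6,7}: U {1,2,3,5,6,7}->{1,2,3,5,6}; V {1,5,6,7}->{5,6,7}
Constraint 2 (V + Y = U) on D(V)={5,6,7} D(Y)={1,2,3,4,5,6} D(U)={1,2,3,5,6}: V {5,6,7}->{5}; Y {1,2,3,4,5,6}->{1}; U {1,2,3,5,6}->{6}
Constraint 3 (V != U) on D(V)={5} D(U)={6}: no change
Constraint 4 (U != Y) on D(U)={6} D(Y)={1}: no change
So after all 4 constraints: D(V) = {5}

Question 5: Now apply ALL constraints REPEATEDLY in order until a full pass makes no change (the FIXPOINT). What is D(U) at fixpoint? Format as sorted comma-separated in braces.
Answer: {}

Derivation:
pass 0 (initial): D(U)={1,2,3,5,6,7}
pass 1: U {1,2,3,5,6,7}->{6}; V {1,5,6,7}->{5}; Y {1,2,3,4,5,6}->{1}
pass 2: U {6}->{}; V {5}->{}; Y {1}->{}
pass 3: no change
Fixpoint after 3 passes: D(U) = {}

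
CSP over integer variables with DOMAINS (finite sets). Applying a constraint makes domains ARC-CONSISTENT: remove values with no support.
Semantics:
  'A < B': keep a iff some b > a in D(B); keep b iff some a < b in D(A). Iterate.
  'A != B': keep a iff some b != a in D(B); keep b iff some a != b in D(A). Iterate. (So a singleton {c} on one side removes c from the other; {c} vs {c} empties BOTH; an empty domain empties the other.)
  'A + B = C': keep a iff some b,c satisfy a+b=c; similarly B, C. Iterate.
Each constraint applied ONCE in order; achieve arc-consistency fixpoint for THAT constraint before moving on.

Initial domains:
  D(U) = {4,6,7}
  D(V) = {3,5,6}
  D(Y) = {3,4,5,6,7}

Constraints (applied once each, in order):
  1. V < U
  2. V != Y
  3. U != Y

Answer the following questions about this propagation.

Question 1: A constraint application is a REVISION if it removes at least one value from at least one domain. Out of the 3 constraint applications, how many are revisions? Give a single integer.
Answer: 0

Derivation:
Constraint 1 (V < U) on D(V)={3,5,6} D(U)={4,6,7}: no change => not a revision
Constraint 2 (V != Y) on D(V)={3,5,6} D(Y)={3,4,5,6,7}: no change => not a revision
Constraint 3 (U != Y) on D(U)={4,6,7} D(Y)={3,4,5,6,7}: no change => not a revision
Total revisions = 0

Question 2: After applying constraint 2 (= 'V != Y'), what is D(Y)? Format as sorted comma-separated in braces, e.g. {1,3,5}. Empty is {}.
Answer: {3,4,5,6,7}

Derivation:
Constraint 1 (V < U) on D(V)={3,5,6} D(U)={4,6,7}: no change
Constraint 2 (V != Y) on D(V)={3,5,6} D(Y)={3,4,5,6,7}: no change
So after constraint 2: D(Y) = {3,4,5,6,7}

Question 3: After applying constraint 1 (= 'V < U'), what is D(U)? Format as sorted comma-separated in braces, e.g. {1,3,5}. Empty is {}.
Answer: {4,6,7}

Derivation:
Constraint 1 (V < U) on D(V)={3,5,6} D(U)={4,6,7}: no change
So after constraint 1: D(U) = {4,6,7}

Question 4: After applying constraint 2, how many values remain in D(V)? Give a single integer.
Answer: 3

Derivation:
Constraint 1 (V < U) on D(V)={3,5,6} D(U)={4,6,7}: no change
Constraint 2 (V != Y) on D(V)={3,5,6} D(Y)={3,4,5,6,7}: no change
So after constraint 2: D(V)={3,5,6}, size = 3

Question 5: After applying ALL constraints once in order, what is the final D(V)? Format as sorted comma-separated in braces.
Constraint 1 (V < U) on D(V)={3,5,6} D(U)={4,6,7}: no change
Constraint 2 (V != Y) on D(V)={3,5,6} D(Y)={3,4,5,6,7}: no change
Constraint 3 (U != Y) on D(U)={4,6,7} D(Y)={3,4,5,6,7}: no change
So after all 3 constraints: D(V) = {3,5,6}

Answer: {3,5,6}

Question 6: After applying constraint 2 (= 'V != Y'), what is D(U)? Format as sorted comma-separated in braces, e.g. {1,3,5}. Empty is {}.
Answer: {4,6,7}

Derivation:
Constraint 1 (V < U) on D(V)={3,5,6} D(U)={4,6,7}: no change
Constraint 2 (V != Y) on D(V)={3,5,6} D(Y)={3,4,5,6,7}: no change
So after constraint 2: D(U) = {4,6,7}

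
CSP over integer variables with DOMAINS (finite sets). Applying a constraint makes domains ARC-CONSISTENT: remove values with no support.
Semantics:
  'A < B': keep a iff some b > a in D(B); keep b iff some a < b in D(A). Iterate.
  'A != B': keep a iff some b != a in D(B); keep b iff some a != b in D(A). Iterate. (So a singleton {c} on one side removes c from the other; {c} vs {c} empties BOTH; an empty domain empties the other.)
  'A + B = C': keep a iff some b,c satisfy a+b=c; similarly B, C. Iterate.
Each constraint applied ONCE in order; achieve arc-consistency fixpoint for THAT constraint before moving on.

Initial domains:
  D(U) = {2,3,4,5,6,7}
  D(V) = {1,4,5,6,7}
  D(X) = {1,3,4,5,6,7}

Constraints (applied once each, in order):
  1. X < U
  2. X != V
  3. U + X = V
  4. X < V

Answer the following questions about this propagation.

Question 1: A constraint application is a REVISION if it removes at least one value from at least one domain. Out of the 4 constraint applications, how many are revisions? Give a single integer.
Constraint 1 (X < U) on D(X)={1,3,4,5,6,7} D(U)={2,3,4,5,6,7}: X {1,3,4,5,6,7}->{1,3,4,5,6} => REVISION
Constraint 2 (X != V) on D(X)={1,3,4,5,6} D(V)={1,4,5,6,7}: no change => not a revision
Constraint 3 (U + X = V) on D(U)={2,3,4,5,6,7} D(X)={1,3,4,5,6} D(V)={1,4,5,6,7}: U {2,3,4,5,6,7}->{2,3,4,5,6}; X {1,3,4,5,6}->{1,3,4,5}; V {1,4,5,6,7}->{4,5,6,7} => REVISION
Constraint 4 (X < V) on D(X)={1,3,4,5} D(V)={4,5,6,7}: no change => not a revision
Total revisions = 2

Answer: 2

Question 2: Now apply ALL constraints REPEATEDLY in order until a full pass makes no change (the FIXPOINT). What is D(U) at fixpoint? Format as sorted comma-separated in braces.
Answer: {2,3,4,5,6}

Derivation:
pass 0 (initial): D(U)={2,3,4,5,6,7}
pass 1: U {2,3,4,5,6,7}->{2,3,4,5,6}; V {1,4,5,6,7}->{4,5,6,7}; X {1,3,4,5,6,7}->{1,3,4,5}
pass 2: no change
Fixpoint after 2 passes: D(U) = {2,3,4,5,6}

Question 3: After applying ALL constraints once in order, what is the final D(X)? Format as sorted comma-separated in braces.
Constraint 1 (X < U) on D(X)={1,3,4,5,6,7} D(U)={2,3,4,5,6,7}: X {1,3,4,5,6,7}->{1,3,4,5,6}
Constraint 2 (X != V) on D(X)={1,3,4,5,6} D(V)={1,4,5,6,7}: no change
Constraint 3 (U + X = V) on D(U)={2,3,4,5,6,7} D(X)={1,3,4,5,6} D(V)={1,4,5,6,7}: U {2,3,4,5,6,7}->{2,3,4,5,6}; X {1,3,4,5,6}->{1,3,4,5}; V {1,4,5,6,7}->{4,5,6,7}
Constraint 4 (X < V) on D(X)={1,3,4,5} D(V)={4,5,6,7}: no change
So after all 4 constraints: D(X) = {1,3,4,5}

Answer: {1,3,4,5}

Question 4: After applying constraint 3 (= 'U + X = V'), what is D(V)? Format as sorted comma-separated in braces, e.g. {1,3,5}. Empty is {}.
Constraint 1 (X < U) on D(X)={1,3,4,5,6,7} D(U)={2,3,4,5,6,7}: X {1,3,4,5,6,7}->{1,3,4,5,6}
Constraint 2 (X != V) on D(X)={1,3,4,5,6} D(V)={1,4,5,6,7}: no change
Constraint 3 (U + X = V) on D(U)={2,3,4,5,6,7} D(X)={1,3,4,5,6} D(V)={1,4,5,6,7}: U {2,3,4,5,6,7}->{2,3,4,5,6}; X {1,3,4,5,6}->{1,3,4,5}; V {1,4,5,6,7}->{4,5,6,7}
So after constraint 3: D(V) = {4,5,6,7}

Answer: {4,5,6,7}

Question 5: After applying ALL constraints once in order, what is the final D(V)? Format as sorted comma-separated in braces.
Constraint 1 (X < U) on D(X)={1,3,4,5,6,7} D(U)={2,3,4,5,6,7}: X {1,3,4,5,6,7}->{1,3,4,5,6}
Constraint 2 (X != V) on D(X)={1,3,4,5,6} D(V)={1,4,5,6,7}: no change
Constraint 3 (U + X = V) on D(U)={2,3,4,5,6,7} D(X)={1,3,4,5,6} D(V)={1,4,5,6,7}: U {2,3,4,5,6,7}->{2,3,4,5,6}; X {1,3,4,5,6}->{1,3,4,5}; V {1,4,5,6,7}->{4,5,6,7}
Constraint 4 (X < V) on D(X)={1,3,4,5} D(V)={4,5,6,7}: no change
So after all 4 constraints: D(V) = {4,5,6,7}

Answer: {4,5,6,7}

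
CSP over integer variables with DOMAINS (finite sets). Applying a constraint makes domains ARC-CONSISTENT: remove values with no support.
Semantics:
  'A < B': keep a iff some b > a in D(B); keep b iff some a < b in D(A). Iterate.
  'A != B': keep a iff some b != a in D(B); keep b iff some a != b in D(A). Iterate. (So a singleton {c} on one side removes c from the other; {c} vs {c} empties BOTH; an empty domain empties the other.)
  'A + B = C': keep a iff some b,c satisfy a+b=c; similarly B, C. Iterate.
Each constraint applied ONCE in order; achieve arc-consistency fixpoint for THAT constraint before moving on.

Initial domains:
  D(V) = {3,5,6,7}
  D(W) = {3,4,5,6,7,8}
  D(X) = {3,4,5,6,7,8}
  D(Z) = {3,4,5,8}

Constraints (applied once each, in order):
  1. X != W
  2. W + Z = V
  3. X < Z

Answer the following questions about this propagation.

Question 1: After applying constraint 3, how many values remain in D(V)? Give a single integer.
Answer: 2

Derivation:
Constraint 1 (X != W) on D(X)={3,4,5,6,7,8} D(W)={3,4,5,6,7,8}: no change
Constraint 2 (W + Z = V) on D(W)={3,4,5,6,7,8} D(Z)={3,4,5,8} D(V)={3,5,6,7}: W {3,4,5,6,7,8}->{3,4}; Z {3,4,5,8}->{3,4}; V {3,5,6,7}->{6,7}
Constraint 3 (X < Z) on D(X)={3,4,5,6,7,8} D(Z)={3,4}: X {3,4,5,6,7,8}->{3}; Z {3,4}->{4}
So after constraint 3: D(V)={6,7}, size = 2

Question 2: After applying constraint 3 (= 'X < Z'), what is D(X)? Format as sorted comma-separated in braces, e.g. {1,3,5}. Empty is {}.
Answer: {3}

Derivation:
Constraint 1 (X != W) on D(X)={3,4,5,6,7,8} D(W)={3,4,5,6,7,8}: no change
Constraint 2 (W + Z = V) on D(W)={3,4,5,6,7,8} D(Z)={3,4,5,8} D(V)={3,5,6,7}: W {3,4,5,6,7,8}->{3,4}; Z {3,4,5,8}->{3,4}; V {3,5,6,7}->{6,7}
Constraint 3 (X < Z) on D(X)={3,4,5,6,7,8} D(Z)={3,4}: X {3,4,5,6,7,8}->{3}; Z {3,4}->{4}
So after constraint 3: D(X) = {3}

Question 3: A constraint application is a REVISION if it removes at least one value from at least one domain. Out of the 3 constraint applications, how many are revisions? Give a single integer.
Answer: 2

Derivation:
Constraint 1 (X != W) on D(X)={3,4,5,6,7,8} D(W)={3,4,5,6,7,8}: no change => not a revision
Constraint 2 (W + Z = V) on D(W)={3,4,5,6,7,8} D(Z)={3,4,5,8} D(V)={3,5,6,7}: W {3,4,5,6,7,8}->{3,4}; Z {3,4,5,8}->{3,4}; V {3,5,6,7}->{6,7} => REVISION
Constraint 3 (X < Z) on D(X)={3,4,5,6,7,8} D(Z)={3,4}: X {3,4,5,6,7,8}->{3}; Z {3,4}->{4} => REVISION
Total revisions = 2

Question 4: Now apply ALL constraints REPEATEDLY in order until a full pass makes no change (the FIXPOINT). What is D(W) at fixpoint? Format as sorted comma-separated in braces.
pass 0 (initial): D(W)={3,4,5,6,7,8}
pass 1: V {3,5,6,7}->{6,7}; W {3,4,5,6,7,8}->{3,4}; X {3,4,5,6,7,8}->{3}; Z {3,4,5,8}->{4}
pass 2: V {6,7}->{}; W {3,4}->{}; X {3}->{}; Z {4}->{}
pass 3: no change
Fixpoint after 3 passes: D(W) = {}

Answer: {}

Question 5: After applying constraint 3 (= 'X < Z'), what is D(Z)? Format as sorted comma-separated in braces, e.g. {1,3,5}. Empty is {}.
Answer: {4}

Derivation:
Constraint 1 (X != W) on D(X)={3,4,5,6,7,8} D(W)={3,4,5,6,7,8}: no change
Constraint 2 (W + Z = V) on D(W)={3,4,5,6,7,8} D(Z)={3,4,5,8} D(V)={3,5,6,7}: W {3,4,5,6,7,8}->{3,4}; Z {3,4,5,8}->{3,4}; V {3,5,6,7}->{6,7}
Constraint 3 (X < Z) on D(X)={3,4,5,6,7,8} D(Z)={3,4}: X {3,4,5,6,7,8}->{3}; Z {3,4}->{4}
So after constraint 3: D(Z) = {4}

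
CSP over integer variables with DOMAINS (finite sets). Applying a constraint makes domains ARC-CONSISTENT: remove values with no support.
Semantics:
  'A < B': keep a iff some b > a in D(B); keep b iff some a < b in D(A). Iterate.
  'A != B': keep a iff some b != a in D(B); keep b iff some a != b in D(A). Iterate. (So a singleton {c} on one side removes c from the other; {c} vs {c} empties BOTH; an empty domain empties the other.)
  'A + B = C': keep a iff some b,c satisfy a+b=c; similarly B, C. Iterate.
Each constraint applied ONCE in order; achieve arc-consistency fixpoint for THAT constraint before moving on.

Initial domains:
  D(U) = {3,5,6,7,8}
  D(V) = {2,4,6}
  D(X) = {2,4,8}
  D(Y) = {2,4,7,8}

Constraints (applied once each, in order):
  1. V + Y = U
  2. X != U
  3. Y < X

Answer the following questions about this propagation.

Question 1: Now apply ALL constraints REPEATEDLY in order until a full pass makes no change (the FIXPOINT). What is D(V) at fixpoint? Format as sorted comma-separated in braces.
Answer: {2,4,6}

Derivation:
pass 0 (initial): D(V)={2,4,6}
pass 1: U {3,5,6,7,8}->{6,8}; X {2,4,8}->{4,8}; Y {2,4,7,8}->{2,4}
pass 2: no change
Fixpoint after 2 passes: D(V) = {2,4,6}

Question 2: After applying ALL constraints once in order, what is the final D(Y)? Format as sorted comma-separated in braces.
Answer: {2,4}

Derivation:
Constraint 1 (V + Y = U) on D(V)={2,4,6} D(Y)={2,4,7,8} D(U)={3,5,6,7,8}: Y {2,4,7,8}->{2,4}; U {3,5,6,7,8}->{6,8}
Constraint 2 (X != U) on D(X)={2,4,8} D(U)={6,8}: no change
Constraint 3 (Y < X) on D(Y)={2,4} D(X)={2,4,8}: X {2,4,8}->{4,8}
So after all 3 constraints: D(Y) = {2,4}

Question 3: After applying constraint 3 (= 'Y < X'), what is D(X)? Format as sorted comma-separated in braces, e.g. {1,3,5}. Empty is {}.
Answer: {4,8}

Derivation:
Constraint 1 (V + Y = U) on D(V)={2,4,6} D(Y)={2,4,7,8} D(U)={3,5,6,7,8}: Y {2,4,7,8}->{2,4}; U {3,5,6,7,8}->{6,8}
Constraint 2 (X != U) on D(X)={2,4,8} D(U)={6,8}: no change
Constraint 3 (Y < X) on D(Y)={2,4} D(X)={2,4,8}: X {2,4,8}->{4,8}
So after constraint 3: D(X) = {4,8}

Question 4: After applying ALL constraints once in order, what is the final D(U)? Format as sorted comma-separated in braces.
Answer: {6,8}

Derivation:
Constraint 1 (V + Y = U) on D(V)={2,4,6} D(Y)={2,4,7,8} D(U)={3,5,6,7,8}: Y {2,4,7,8}->{2,4}; U {3,5,6,7,8}->{6,8}
Constraint 2 (X != U) on D(X)={2,4,8} D(U)={6,8}: no change
Constraint 3 (Y < X) on D(Y)={2,4} D(X)={2,4,8}: X {2,4,8}->{4,8}
So after all 3 constraints: D(U) = {6,8}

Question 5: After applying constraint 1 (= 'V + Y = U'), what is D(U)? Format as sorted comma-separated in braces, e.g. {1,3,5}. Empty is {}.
Constraint 1 (V + Y = U) on D(V)={2,4,6} D(Y)={2,4,7,8} D(U)={3,5,6,7,8}: Y {2,4,7,8}->{2,4}; U {3,5,6,7,8}->{6,8}
So after constraint 1: D(U) = {6,8}

Answer: {6,8}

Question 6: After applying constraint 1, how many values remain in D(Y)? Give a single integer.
Answer: 2

Derivation:
Constraint 1 (V + Y = U) on D(V)={2,4,6} D(Y)={2,4,7,8} D(U)={3,5,6,7,8}: Y {2,4,7,8}->{2,4}; U {3,5,6,7,8}->{6,8}
So after constraint 1: D(Y)={2,4}, size = 2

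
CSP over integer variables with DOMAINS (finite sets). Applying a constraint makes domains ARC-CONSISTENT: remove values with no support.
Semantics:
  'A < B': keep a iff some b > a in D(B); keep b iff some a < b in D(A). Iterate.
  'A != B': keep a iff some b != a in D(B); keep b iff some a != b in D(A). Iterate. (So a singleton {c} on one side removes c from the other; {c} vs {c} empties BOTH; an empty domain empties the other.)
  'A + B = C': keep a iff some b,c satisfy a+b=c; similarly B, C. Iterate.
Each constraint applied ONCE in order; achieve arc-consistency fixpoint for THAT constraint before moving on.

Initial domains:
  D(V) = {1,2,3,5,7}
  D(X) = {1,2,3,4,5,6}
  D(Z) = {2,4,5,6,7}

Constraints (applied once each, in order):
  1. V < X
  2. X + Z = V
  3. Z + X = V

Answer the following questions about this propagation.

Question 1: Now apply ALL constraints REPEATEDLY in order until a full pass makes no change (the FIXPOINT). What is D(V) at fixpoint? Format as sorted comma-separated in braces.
pass 0 (initial): D(V)={1,2,3,5,7}
pass 1: V {1,2,3,5,7}->{5}; X {1,2,3,4,5,6}->{3}; Z {2,4,5,6,7}->{2}
pass 2: V {5}->{}; X {3}->{}; Z {2}->{}
pass 3: no change
Fixpoint after 3 passes: D(V) = {}

Answer: {}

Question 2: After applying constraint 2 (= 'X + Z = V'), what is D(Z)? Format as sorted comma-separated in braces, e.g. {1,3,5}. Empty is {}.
Answer: {2}

Derivation:
Constraint 1 (V < X) on D(V)={1,2,3,5,7} D(X)={1,2,3,4,5,6}: V {1,2,3,5,7}->{1,2,3,5}; X {1,2,3,4,5,6}->{2,3,4,5,6}
Constraint 2 (X + Z = V) on D(X)={2,3,4,5,6} D(Z)={2,4,5,6,7} D(V)={1,2,3,5}: X {2,3,4,5,6}->{3}; Z {2,4,5,6,7}->{2}; V {1,2,3,5}->{5}
So after constraint 2: D(Z) = {2}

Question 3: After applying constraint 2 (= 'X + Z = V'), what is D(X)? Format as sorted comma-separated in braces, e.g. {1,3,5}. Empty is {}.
Constraint 1 (V < X) on D(V)={1,2,3,5,7} D(X)={1,2,3,4,5,6}: V {1,2,3,5,7}->{1,2,3,5}; X {1,2,3,4,5,6}->{2,3,4,5,6}
Constraint 2 (X + Z = V) on D(X)={2,3,4,5,6} D(Z)={2,4,5,6,7} D(V)={1,2,3,5}: X {2,3,4,5,6}->{3}; Z {2,4,5,6,7}->{2}; V {1,2,3,5}->{5}
So after constraint 2: D(X) = {3}

Answer: {3}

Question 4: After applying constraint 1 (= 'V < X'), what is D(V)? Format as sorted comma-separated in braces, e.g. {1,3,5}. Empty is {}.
Constraint 1 (V < X) on D(V)={1,2,3,5,7} D(X)={1,2,3,4,5,6}: V {1,2,3,5,7}->{1,2,3,5}; X {1,2,3,4,5,6}->{2,3,4,5,6}
So after constraint 1: D(V) = {1,2,3,5}

Answer: {1,2,3,5}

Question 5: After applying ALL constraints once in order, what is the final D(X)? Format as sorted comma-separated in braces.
Answer: {3}

Derivation:
Constraint 1 (V < X) on D(V)={1,2,3,5,7} D(X)={1,2,3,4,5,6}: V {1,2,3,5,7}->{1,2,3,5}; X {1,2,3,4,5,6}->{2,3,4,5,6}
Constraint 2 (X + Z = V) on D(X)={2,3,4,5,6} D(Z)={2,4,5,6,7} D(V)={1,2,3,5}: X {2,3,4,5,6}->{3}; Z {2,4,5,6,7}->{2}; V {1,2,3,5}->{5}
Constraint 3 (Z + X = V) on D(Z)={2} D(X)={3} D(V)={5}: no change
So after all 3 constraints: D(X) = {3}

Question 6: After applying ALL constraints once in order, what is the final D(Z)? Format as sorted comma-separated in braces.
Constraint 1 (V < X) on D(V)={1,2,3,5,7} D(X)={1,2,3,4,5,6}: V {1,2,3,5,7}->{1,2,3,5}; X {1,2,3,4,5,6}->{2,3,4,5,6}
Constraint 2 (X + Z = V) on D(X)={2,3,4,5,6} D(Z)={2,4,5,6,7} D(V)={1,2,3,5}: X {2,3,4,5,6}->{3}; Z {2,4,5,6,7}->{2}; V {1,2,3,5}->{5}
Constraint 3 (Z + X = V) on D(Z)={2} D(X)={3} D(V)={5}: no change
So after all 3 constraints: D(Z) = {2}

Answer: {2}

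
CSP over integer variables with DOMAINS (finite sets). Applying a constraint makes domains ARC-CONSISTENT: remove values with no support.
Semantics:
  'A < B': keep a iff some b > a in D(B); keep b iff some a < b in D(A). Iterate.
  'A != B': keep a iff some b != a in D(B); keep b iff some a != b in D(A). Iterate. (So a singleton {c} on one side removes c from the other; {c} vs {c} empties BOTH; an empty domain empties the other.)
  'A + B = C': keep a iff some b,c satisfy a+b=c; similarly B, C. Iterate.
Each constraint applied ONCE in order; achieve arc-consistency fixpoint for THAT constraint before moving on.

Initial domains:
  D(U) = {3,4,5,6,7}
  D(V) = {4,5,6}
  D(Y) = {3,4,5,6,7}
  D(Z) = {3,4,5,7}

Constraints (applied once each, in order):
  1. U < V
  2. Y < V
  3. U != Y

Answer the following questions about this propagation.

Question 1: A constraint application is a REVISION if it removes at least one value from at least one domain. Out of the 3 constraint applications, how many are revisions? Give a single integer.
Answer: 2

Derivation:
Constraint 1 (U < V) on D(U)={3,4,5,6,7} D(V)={4,5,6}: U {3,4,5,6,7}->{3,4,5} => REVISION
Constraint 2 (Y < V) on D(Y)={3,4,5,6,7} D(V)={4,5,6}: Y {3,4,5,6,7}->{3,4,5} => REVISION
Constraint 3 (U != Y) on D(U)={3,4,5} D(Y)={3,4,5}: no change => not a revision
Total revisions = 2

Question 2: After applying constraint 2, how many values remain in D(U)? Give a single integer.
Answer: 3

Derivation:
Constraint 1 (U < V) on D(U)={3,4,5,6,7} D(V)={4,5,6}: U {3,4,5,6,7}->{3,4,5}
Constraint 2 (Y < V) on D(Y)={3,4,5,6,7} D(V)={4,5,6}: Y {3,4,5,6,7}->{3,4,5}
So after constraint 2: D(U)={3,4,5}, size = 3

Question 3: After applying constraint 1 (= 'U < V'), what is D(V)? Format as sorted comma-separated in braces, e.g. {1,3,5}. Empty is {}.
Answer: {4,5,6}

Derivation:
Constraint 1 (U < V) on D(U)={3,4,5,6,7} D(V)={4,5,6}: U {3,4,5,6,7}->{3,4,5}
So after constraint 1: D(V) = {4,5,6}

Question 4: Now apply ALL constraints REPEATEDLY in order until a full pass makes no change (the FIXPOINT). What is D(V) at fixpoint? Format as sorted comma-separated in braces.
Answer: {4,5,6}

Derivation:
pass 0 (initial): D(V)={4,5,6}
pass 1: U {3,4,5,6,7}->{3,4,5}; Y {3,4,5,6,7}->{3,4,5}
pass 2: no change
Fixpoint after 2 passes: D(V) = {4,5,6}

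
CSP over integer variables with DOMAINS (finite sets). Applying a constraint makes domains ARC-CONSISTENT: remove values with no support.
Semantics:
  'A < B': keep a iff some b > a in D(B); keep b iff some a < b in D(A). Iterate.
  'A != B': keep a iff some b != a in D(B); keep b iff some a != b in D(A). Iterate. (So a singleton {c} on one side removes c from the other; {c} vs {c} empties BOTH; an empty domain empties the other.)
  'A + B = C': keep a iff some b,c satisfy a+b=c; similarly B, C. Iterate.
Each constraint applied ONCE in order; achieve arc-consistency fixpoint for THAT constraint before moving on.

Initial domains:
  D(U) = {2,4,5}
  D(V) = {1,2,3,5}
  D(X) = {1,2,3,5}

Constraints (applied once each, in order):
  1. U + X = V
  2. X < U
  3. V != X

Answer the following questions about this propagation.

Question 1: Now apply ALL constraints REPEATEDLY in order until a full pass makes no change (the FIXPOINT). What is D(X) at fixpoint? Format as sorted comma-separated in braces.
Answer: {1,3}

Derivation:
pass 0 (initial): D(X)={1,2,3,5}
pass 1: U {2,4,5}->{2,4}; V {1,2,3,5}->{3,5}; X {1,2,3,5}->{1,3}
pass 2: no change
Fixpoint after 2 passes: D(X) = {1,3}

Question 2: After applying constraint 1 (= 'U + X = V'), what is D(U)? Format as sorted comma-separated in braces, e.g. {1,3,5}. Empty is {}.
Answer: {2,4}

Derivation:
Constraint 1 (U + X = V) on D(U)={2,4,5} D(X)={1,2,3,5} D(V)={1,2,3,5}: U {2,4,5}->{2,4}; X {1,2,3,5}->{1,3}; V {1,2,3,5}->{3,5}
So after constraint 1: D(U) = {2,4}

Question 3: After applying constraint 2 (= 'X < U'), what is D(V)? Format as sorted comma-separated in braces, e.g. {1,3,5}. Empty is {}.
Answer: {3,5}

Derivation:
Constraint 1 (U + X = V) on D(U)={2,4,5} D(X)={1,2,3,5} D(V)={1,2,3,5}: U {2,4,5}->{2,4}; X {1,2,3,5}->{1,3}; V {1,2,3,5}->{3,5}
Constraint 2 (X < U) on D(X)={1,3} D(U)={2,4}: no change
So after constraint 2: D(V) = {3,5}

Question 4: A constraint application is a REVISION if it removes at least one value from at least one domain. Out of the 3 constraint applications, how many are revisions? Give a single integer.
Answer: 1

Derivation:
Constraint 1 (U + X = V) on D(U)={2,4,5} D(X)={1,2,3,5} D(V)={1,2,3,5}: U {2,4,5}->{2,4}; X {1,2,3,5}->{1,3}; V {1,2,3,5}->{3,5} => REVISION
Constraint 2 (X < U) on D(X)={1,3} D(U)={2,4}: no change => not a revision
Constraint 3 (V != X) on D(V)={3,5} D(X)={1,3}: no change => not a revision
Total revisions = 1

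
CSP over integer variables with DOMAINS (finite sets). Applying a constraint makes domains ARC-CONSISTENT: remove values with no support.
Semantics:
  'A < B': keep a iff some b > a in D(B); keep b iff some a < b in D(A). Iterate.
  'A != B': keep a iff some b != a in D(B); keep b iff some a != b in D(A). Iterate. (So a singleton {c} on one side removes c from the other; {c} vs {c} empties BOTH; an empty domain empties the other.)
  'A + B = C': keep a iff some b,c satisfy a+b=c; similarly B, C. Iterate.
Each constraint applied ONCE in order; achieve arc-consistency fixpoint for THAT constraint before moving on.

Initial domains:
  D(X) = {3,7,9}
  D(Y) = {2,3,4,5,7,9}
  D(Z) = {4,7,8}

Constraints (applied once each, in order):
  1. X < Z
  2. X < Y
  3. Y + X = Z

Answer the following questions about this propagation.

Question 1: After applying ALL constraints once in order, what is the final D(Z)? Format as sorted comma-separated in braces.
Constraint 1 (X < Z) on D(X)={3,7,9} D(Z)={4,7,8}: X {3,7,9}->{3,7}
Constraint 2 (X < Y) on D(X)={3,7} D(Y)={2,3,4,5,7,9}: Y {2,3,4,5,7,9}->{4,5,7,9}
Constraint 3 (Y + X = Z) on D(Y)={4,5,7,9} D(X)={3,7} D(Z)={4,7,8}: Y {4,5,7,9}->{4,5}; X {3,7}->{3}; Z {4,7,8}->{7,8}
So after all 3 constraints: D(Z) = {7,8}

Answer: {7,8}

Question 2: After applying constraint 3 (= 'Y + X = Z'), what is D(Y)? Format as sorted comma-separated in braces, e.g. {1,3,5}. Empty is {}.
Answer: {4,5}

Derivation:
Constraint 1 (X < Z) on D(X)={3,7,9} D(Z)={4,7,8}: X {3,7,9}->{3,7}
Constraint 2 (X < Y) on D(X)={3,7} D(Y)={2,3,4,5,7,9}: Y {2,3,4,5,7,9}->{4,5,7,9}
Constraint 3 (Y + X = Z) on D(Y)={4,5,7,9} D(X)={3,7} D(Z)={4,7,8}: Y {4,5,7,9}->{4,5}; X {3,7}->{3}; Z {4,7,8}->{7,8}
So after constraint 3: D(Y) = {4,5}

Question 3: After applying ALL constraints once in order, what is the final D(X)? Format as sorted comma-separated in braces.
Constraint 1 (X < Z) on D(X)={3,7,9} D(Z)={4,7,8}: X {3,7,9}->{3,7}
Constraint 2 (X < Y) on D(X)={3,7} D(Y)={2,3,4,5,7,9}: Y {2,3,4,5,7,9}->{4,5,7,9}
Constraint 3 (Y + X = Z) on D(Y)={4,5,7,9} D(X)={3,7} D(Z)={4,7,8}: Y {4,5,7,9}->{4,5}; X {3,7}->{3}; Z {4,7,8}->{7,8}
So after all 3 constraints: D(X) = {3}

Answer: {3}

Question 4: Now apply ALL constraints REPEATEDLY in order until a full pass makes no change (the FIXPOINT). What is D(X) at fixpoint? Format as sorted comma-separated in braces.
pass 0 (initial): D(X)={3,7,9}
pass 1: X {3,7,9}->{3}; Y {2,3,4,5,7,9}->{4,5}; Z {4,7,8}->{7,8}
pass 2: no change
Fixpoint after 2 passes: D(X) = {3}

Answer: {3}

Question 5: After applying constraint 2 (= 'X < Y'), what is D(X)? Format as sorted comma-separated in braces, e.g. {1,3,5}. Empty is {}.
Constraint 1 (X < Z) on D(X)={3,7,9} D(Z)={4,7,8}: X {3,7,9}->{3,7}
Constraint 2 (X < Y) on D(X)={3,7} D(Y)={2,3,4,5,7,9}: Y {2,3,4,5,7,9}->{4,5,7,9}
So after constraint 2: D(X) = {3,7}

Answer: {3,7}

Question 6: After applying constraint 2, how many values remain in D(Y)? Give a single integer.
Constraint 1 (X < Z) on D(X)={3,7,9} D(Z)={4,7,8}: X {3,7,9}->{3,7}
Constraint 2 (X < Y) on D(X)={3,7} D(Y)={2,3,4,5,7,9}: Y {2,3,4,5,7,9}->{4,5,7,9}
So after constraint 2: D(Y)={4,5,7,9}, size = 4

Answer: 4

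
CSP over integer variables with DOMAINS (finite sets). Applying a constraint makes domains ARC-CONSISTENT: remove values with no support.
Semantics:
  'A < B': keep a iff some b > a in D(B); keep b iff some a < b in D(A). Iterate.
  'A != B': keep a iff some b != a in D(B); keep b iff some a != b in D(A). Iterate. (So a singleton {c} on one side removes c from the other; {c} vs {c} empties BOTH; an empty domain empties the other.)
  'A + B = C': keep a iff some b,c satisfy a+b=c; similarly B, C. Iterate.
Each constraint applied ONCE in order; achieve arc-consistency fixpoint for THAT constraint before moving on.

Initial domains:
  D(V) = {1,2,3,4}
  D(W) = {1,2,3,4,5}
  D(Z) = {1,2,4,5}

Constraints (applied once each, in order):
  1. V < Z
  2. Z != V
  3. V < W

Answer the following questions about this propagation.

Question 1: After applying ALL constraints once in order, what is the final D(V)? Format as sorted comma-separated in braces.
Answer: {1,2,3,4}

Derivation:
Constraint 1 (V < Z) on D(V)={1,2,3,4} D(Z)={1,2,4,5}: Z {1,2,4,5}->{2,4,5}
Constraint 2 (Z != V) on D(Z)={2,4,5} D(V)={1,2,3,4}: no change
Constraint 3 (V < W) on D(V)={1,2,3,4} D(W)={1,2,3,4,5}: W {1,2,3,4,5}->{2,3,4,5}
So after all 3 constraints: D(V) = {1,2,3,4}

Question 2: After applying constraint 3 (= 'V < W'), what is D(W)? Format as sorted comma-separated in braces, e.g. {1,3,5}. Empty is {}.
Answer: {2,3,4,5}

Derivation:
Constraint 1 (V < Z) on D(V)={1,2,3,4} D(Z)={1,2,4,5}: Z {1,2,4,5}->{2,4,5}
Constraint 2 (Z != V) on D(Z)={2,4,5} D(V)={1,2,3,4}: no change
Constraint 3 (V < W) on D(V)={1,2,3,4} D(W)={1,2,3,4,5}: W {1,2,3,4,5}->{2,3,4,5}
So after constraint 3: D(W) = {2,3,4,5}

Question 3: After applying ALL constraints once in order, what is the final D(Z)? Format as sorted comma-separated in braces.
Answer: {2,4,5}

Derivation:
Constraint 1 (V < Z) on D(V)={1,2,3,4} D(Z)={1,2,4,5}: Z {1,2,4,5}->{2,4,5}
Constraint 2 (Z != V) on D(Z)={2,4,5} D(V)={1,2,3,4}: no change
Constraint 3 (V < W) on D(V)={1,2,3,4} D(W)={1,2,3,4,5}: W {1,2,3,4,5}->{2,3,4,5}
So after all 3 constraints: D(Z) = {2,4,5}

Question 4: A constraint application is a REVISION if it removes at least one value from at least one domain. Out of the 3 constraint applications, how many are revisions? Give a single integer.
Constraint 1 (V < Z) on D(V)={1,2,3,4} D(Z)={1,2,4,5}: Z {1,2,4,5}->{2,4,5} => REVISION
Constraint 2 (Z != V) on D(Z)={2,4,5} D(V)={1,2,3,4}: no change => not a revision
Constraint 3 (V < W) on D(V)={1,2,3,4} D(W)={1,2,3,4,5}: W {1,2,3,4,5}->{2,3,4,5} => REVISION
Total revisions = 2

Answer: 2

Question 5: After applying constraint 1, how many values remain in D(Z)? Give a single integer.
Constraint 1 (V < Z) on D(V)={1,2,3,4} D(Z)={1,2,4,5}: Z {1,2,4,5}->{2,4,5}
So after constraint 1: D(Z)={2,4,5}, size = 3

Answer: 3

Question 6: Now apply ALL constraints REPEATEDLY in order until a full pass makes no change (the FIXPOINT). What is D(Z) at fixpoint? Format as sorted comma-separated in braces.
Answer: {2,4,5}

Derivation:
pass 0 (initial): D(Z)={1,2,4,5}
pass 1: W {1,2,3,4,5}->{2,3,4,5}; Z {1,2,4,5}->{2,4,5}
pass 2: no change
Fixpoint after 2 passes: D(Z) = {2,4,5}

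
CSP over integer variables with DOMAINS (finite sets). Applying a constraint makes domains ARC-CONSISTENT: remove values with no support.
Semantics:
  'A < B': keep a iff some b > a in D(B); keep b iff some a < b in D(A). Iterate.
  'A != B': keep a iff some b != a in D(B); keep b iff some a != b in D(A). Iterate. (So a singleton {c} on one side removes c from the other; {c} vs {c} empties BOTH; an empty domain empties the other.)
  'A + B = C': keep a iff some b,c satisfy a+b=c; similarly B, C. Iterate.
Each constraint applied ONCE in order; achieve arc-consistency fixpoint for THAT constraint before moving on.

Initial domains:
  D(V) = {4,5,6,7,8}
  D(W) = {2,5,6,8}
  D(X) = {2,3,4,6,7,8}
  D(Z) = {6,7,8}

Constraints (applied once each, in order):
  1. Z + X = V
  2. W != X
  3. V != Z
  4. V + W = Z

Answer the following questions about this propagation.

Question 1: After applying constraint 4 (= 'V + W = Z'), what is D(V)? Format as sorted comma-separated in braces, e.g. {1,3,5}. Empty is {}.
Constraint 1 (Z + X = V) on D(Z)={6,7,8} D(X)={2,3,4,6,7,8} D(V)={4,5,6,7,8}: Z {6,7,8}->{6}; X {2,3,4,6,7,8}->{2}; V {4,5,6,7,8}->{8}
Constraint 2 (W != X) on D(W)={2,5,6,8} D(X)={2}: W {2,5,6,8}->{5,6,8}
Constraint 3 (V != Z) on D(V)={8} D(Z)={6}: no change
Constraint 4 (V + W = Z) on D(V)={8} D(W)={5,6,8} D(Z)={6}: V {8}->{}; W {5,6,8}->{}; Z {6}->{}
So after constraint 4: D(V) = {}

Answer: {}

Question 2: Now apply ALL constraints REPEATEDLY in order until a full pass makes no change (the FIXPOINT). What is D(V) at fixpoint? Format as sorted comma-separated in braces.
Answer: {}

Derivation:
pass 0 (initial): D(V)={4,5,6,7,8}
pass 1: V {4,5,6,7,8}->{}; W {2,5,6,8}->{}; X {2,3,4,6,7,8}->{2}; Z {6,7,8}->{}
pass 2: X {2}->{}
pass 3: no change
Fixpoint after 3 passes: D(V) = {}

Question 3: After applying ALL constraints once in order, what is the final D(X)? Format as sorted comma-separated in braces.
Constraint 1 (Z + X = V) on D(Z)={6,7,8} D(X)={2,3,4,6,7,8} D(V)={4,5,6,7,8}: Z {6,7,8}->{6}; X {2,3,4,6,7,8}->{2}; V {4,5,6,7,8}->{8}
Constraint 2 (W != X) on D(W)={2,5,6,8} D(X)={2}: W {2,5,6,8}->{5,6,8}
Constraint 3 (V != Z) on D(V)={8} D(Z)={6}: no change
Constraint 4 (V + W = Z) on D(V)={8} D(W)={5,6,8} D(Z)={6}: V {8}->{}; W {5,6,8}->{}; Z {6}->{}
So after all 4 constraints: D(X) = {2}

Answer: {2}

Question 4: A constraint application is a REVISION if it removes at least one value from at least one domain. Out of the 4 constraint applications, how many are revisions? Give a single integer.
Constraint 1 (Z + X = V) on D(Z)={6,7,8} D(X)={2,3,4,6,7,8} D(V)={4,5,6,7,8}: Z {6,7,8}->{6}; X {2,3,4,6,7,8}->{2}; V {4,5,6,7,8}->{8} => REVISION
Constraint 2 (W != X) on D(W)={2,5,6,8} D(X)={2}: W {2,5,6,8}->{5,6,8} => REVISION
Constraint 3 (V != Z) on D(V)={8} D(Z)={6}: no change => not a revision
Constraint 4 (V + W = Z) on D(V)={8} D(W)={5,6,8} D(Z)={6}: V {8}->{}; W {5,6,8}->{}; Z {6}->{} => REVISION
Total revisions = 3

Answer: 3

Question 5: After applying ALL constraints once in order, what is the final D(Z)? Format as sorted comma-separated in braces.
Answer: {}

Derivation:
Constraint 1 (Z + X = V) on D(Z)={6,7,8} D(X)={2,3,4,6,7,8} D(V)={4,5,6,7,8}: Z {6,7,8}->{6}; X {2,3,4,6,7,8}->{2}; V {4,5,6,7,8}->{8}
Constraint 2 (W != X) on D(W)={2,5,6,8} D(X)={2}: W {2,5,6,8}->{5,6,8}
Constraint 3 (V != Z) on D(V)={8} D(Z)={6}: no change
Constraint 4 (V + W = Z) on D(V)={8} D(W)={5,6,8} D(Z)={6}: V {8}->{}; W {5,6,8}->{}; Z {6}->{}
So after all 4 constraints: D(Z) = {}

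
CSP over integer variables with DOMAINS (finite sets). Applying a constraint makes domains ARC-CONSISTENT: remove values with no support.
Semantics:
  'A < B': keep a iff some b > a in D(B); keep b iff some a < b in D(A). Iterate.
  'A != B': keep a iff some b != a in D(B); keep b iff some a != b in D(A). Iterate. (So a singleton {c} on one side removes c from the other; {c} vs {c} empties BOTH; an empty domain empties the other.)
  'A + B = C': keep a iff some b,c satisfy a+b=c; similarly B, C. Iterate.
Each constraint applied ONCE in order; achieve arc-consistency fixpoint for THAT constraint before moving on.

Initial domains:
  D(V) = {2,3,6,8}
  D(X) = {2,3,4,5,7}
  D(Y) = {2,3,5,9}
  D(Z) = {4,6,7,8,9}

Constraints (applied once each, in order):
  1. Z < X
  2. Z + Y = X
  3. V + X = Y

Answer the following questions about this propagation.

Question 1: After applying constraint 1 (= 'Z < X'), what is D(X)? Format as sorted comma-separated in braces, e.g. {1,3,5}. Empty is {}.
Answer: {5,7}

Derivation:
Constraint 1 (Z < X) on D(Z)={4,6,7,8,9} D(X)={2,3,4,5,7}: Z {4,6,7,8,9}->{4,6}; X {2,3,4,5,7}->{5,7}
So after constraint 1: D(X) = {5,7}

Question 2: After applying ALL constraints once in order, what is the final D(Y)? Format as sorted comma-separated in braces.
Answer: {}

Derivation:
Constraint 1 (Z < X) on D(Z)={4,6,7,8,9} D(X)={2,3,4,5,7}: Z {4,6,7,8,9}->{4,6}; X {2,3,4,5,7}->{5,7}
Constraint 2 (Z + Y = X) on D(Z)={4,6} D(Y)={2,3,5,9} D(X)={5,7}: Z {4,6}->{4}; Y {2,3,5,9}->{3}; X {5,7}->{7}
Constraint 3 (V + X = Y) on D(V)={2,3,6,8} D(X)={7} D(Y)={3}: V {2,3,6,8}->{}; X {7}->{}; Y {3}->{}
So after all 3 constraints: D(Y) = {}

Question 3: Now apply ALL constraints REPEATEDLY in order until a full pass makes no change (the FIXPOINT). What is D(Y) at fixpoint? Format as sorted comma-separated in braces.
pass 0 (initial): D(Y)={2,3,5,9}
pass 1: V {2,3,6,8}->{}; X {2,3,4,5,7}->{}; Y {2,3,5,9}->{}; Z {4,6,7,8,9}->{4}
pass 2: Z {4}->{}
pass 3: no change
Fixpoint after 3 passes: D(Y) = {}

Answer: {}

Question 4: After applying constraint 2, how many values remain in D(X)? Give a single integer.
Answer: 1

Derivation:
Constraint 1 (Z < X) on D(Z)={4,6,7,8,9} D(X)={2,3,4,5,7}: Z {4,6,7,8,9}->{4,6}; X {2,3,4,5,7}->{5,7}
Constraint 2 (Z + Y = X) on D(Z)={4,6} D(Y)={2,3,5,9} D(X)={5,7}: Z {4,6}->{4}; Y {2,3,5,9}->{3}; X {5,7}->{7}
So after constraint 2: D(X)={7}, size = 1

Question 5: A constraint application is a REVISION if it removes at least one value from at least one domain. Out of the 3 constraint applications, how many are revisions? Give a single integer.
Answer: 3

Derivation:
Constraint 1 (Z < X) on D(Z)={4,6,7,8,9} D(X)={2,3,4,5,7}: Z {4,6,7,8,9}->{4,6}; X {2,3,4,5,7}->{5,7} => REVISION
Constraint 2 (Z + Y = X) on D(Z)={4,6} D(Y)={2,3,5,9} D(X)={5,7}: Z {4,6}->{4}; Y {2,3,5,9}->{3}; X {5,7}->{7} => REVISION
Constraint 3 (V + X = Y) on D(V)={2,3,6,8} D(X)={7} D(Y)={3}: V {2,3,6,8}->{}; X {7}->{}; Y {3}->{} => REVISION
Total revisions = 3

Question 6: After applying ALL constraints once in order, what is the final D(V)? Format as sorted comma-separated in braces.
Constraint 1 (Z < X) on D(Z)={4,6,7,8,9} D(X)={2,3,4,5,7}: Z {4,6,7,8,9}->{4,6}; X {2,3,4,5,7}->{5,7}
Constraint 2 (Z + Y = X) on D(Z)={4,6} D(Y)={2,3,5,9} D(X)={5,7}: Z {4,6}->{4}; Y {2,3,5,9}->{3}; X {5,7}->{7}
Constraint 3 (V + X = Y) on D(V)={2,3,6,8} D(X)={7} D(Y)={3}: V {2,3,6,8}->{}; X {7}->{}; Y {3}->{}
So after all 3 constraints: D(V) = {}

Answer: {}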